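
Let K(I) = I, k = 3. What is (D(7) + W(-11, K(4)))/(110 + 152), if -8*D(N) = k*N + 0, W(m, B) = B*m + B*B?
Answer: -245/2096 ≈ -0.11689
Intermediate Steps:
W(m, B) = B**2 + B*m (W(m, B) = B*m + B**2 = B**2 + B*m)
D(N) = -3*N/8 (D(N) = -(3*N + 0)/8 = -3*N/8)
(D(7) + W(-11, K(4)))/(110 + 152) = (-3/8*7 + 4*(4 - 11))/(110 + 152) = (-21/8 + 4*(-7))/262 = (-21/8 - 28)*(1/262) = -245/8*1/262 = -245/2096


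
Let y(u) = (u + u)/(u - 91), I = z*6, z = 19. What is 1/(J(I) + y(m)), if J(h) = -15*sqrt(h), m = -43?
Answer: -2881/115141001 - 67335*sqrt(114)/115141001 ≈ -0.0062690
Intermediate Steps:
I = 114 (I = 19*6 = 114)
y(u) = 2*u/(-91 + u) (y(u) = (2*u)/(-91 + u) = 2*u/(-91 + u))
1/(J(I) + y(m)) = 1/(-15*sqrt(114) + 2*(-43)/(-91 - 43)) = 1/(-15*sqrt(114) + 2*(-43)/(-134)) = 1/(-15*sqrt(114) + 2*(-43)*(-1/134)) = 1/(-15*sqrt(114) + 43/67) = 1/(43/67 - 15*sqrt(114))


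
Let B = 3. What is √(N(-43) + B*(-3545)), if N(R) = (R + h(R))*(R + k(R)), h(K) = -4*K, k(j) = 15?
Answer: 3*I*√1583 ≈ 119.36*I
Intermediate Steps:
N(R) = -3*R*(15 + R) (N(R) = (R - 4*R)*(R + 15) = (-3*R)*(15 + R) = -3*R*(15 + R))
√(N(-43) + B*(-3545)) = √(3*(-43)*(-15 - 1*(-43)) + 3*(-3545)) = √(3*(-43)*(-15 + 43) - 10635) = √(3*(-43)*28 - 10635) = √(-3612 - 10635) = √(-14247) = 3*I*√1583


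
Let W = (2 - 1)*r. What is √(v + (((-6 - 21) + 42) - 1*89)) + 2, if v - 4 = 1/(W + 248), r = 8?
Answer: 2 + 3*I*√1991/16 ≈ 2.0 + 8.3664*I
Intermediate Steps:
W = 8 (W = (2 - 1)*8 = 1*8 = 8)
v = 1025/256 (v = 4 + 1/(8 + 248) = 4 + 1/256 = 1025/256 ≈ 4.0039)
√(v + (((-6 - 21) + 42) - 1*89)) + 2 = √(1025/256 + (((-6 - 21) + 42) - 1*89)) + 2 = √(1025/256 + ((-27 + 42) - 89)) + 2 = √(1025/256 + (15 - 89)) + 2 = √(1025/256 - 74) + 2 = √(-17919/256) + 2 = 3*I*√1991/16 + 2 = 2 + 3*I*√1991/16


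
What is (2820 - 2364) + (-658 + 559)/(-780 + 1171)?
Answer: 178197/391 ≈ 455.75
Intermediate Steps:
(2820 - 2364) + (-658 + 559)/(-780 + 1171) = 456 - 99/391 = 178197/391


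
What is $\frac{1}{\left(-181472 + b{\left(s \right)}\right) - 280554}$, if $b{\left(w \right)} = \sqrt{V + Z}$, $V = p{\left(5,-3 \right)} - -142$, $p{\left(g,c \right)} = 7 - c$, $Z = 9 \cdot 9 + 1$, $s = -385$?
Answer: $- \frac{231013}{106734012221} - \frac{3 \sqrt{26}}{213468024442} \approx -2.1645 \cdot 10^{-6}$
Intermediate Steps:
$Z = 82$ ($Z = 81 + 1 = 82$)
$V = 152$ ($V = \left(7 - -3\right) - -142 = \left(7 + 3\right) + 142 = 10 + 142 = 152$)
$b{\left(w \right)} = 3 \sqrt{26}$ ($b{\left(w \right)} = \sqrt{152 + 82} = \sqrt{234} = 3 \sqrt{26}$)
$\frac{1}{\left(-181472 + b{\left(s \right)}\right) - 280554} = \frac{1}{\left(-181472 + 3 \sqrt{26}\right) - 280554} = \frac{1}{-462026 + 3 \sqrt{26}}$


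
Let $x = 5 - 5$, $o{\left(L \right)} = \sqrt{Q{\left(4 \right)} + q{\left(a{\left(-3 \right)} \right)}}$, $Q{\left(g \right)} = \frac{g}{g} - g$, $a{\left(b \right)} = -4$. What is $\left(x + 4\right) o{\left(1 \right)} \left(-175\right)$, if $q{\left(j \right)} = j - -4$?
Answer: $- 700 i \sqrt{3} \approx - 1212.4 i$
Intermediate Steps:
$Q{\left(g \right)} = 1 - g$
$q{\left(j \right)} = 4 + j$ ($q{\left(j \right)} = j + 4 = 4 + j$)
$o{\left(L \right)} = i \sqrt{3}$ ($o{\left(L \right)} = \sqrt{\left(1 - 4\right) + \left(4 - 4\right)} = \sqrt{\left(1 - 4\right) + 0} = \sqrt{-3 + 0} = \sqrt{-3} = i \sqrt{3}$)
$x = 0$ ($x = 5 - 5 = 0$)
$\left(x + 4\right) o{\left(1 \right)} \left(-175\right) = \left(0 + 4\right) i \sqrt{3} \left(-175\right) = 4 i \sqrt{3} \left(-175\right) = - 700 i \sqrt{3}$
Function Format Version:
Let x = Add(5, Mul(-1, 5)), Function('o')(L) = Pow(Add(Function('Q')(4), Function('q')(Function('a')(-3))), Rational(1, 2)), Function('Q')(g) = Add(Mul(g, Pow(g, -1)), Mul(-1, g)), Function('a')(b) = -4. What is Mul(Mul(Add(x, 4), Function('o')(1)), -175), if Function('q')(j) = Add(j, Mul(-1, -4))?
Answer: Mul(-700, I, Pow(3, Rational(1, 2))) ≈ Mul(-1212.4, I)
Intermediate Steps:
Function('Q')(g) = Add(1, Mul(-1, g))
Function('q')(j) = Add(4, j) (Function('q')(j) = Add(j, 4) = Add(4, j))
Function('o')(L) = Mul(I, Pow(3, Rational(1, 2))) (Function('o')(L) = Pow(Add(Add(1, Mul(-1, 4)), Add(4, -4)), Rational(1, 2)) = Pow(Add(Add(1, -4), 0), Rational(1, 2)) = Pow(Add(-3, 0), Rational(1, 2)) = Pow(-3, Rational(1, 2)) = Mul(I, Pow(3, Rational(1, 2))))
x = 0 (x = Add(5, -5) = 0)
Mul(Mul(Add(x, 4), Function('o')(1)), -175) = Mul(Mul(Add(0, 4), Mul(I, Pow(3, Rational(1, 2)))), -175) = Mul(Mul(4, Mul(I, Pow(3, Rational(1, 2)))), -175) = Mul(Mul(4, I, Pow(3, Rational(1, 2))), -175) = Mul(-700, I, Pow(3, Rational(1, 2)))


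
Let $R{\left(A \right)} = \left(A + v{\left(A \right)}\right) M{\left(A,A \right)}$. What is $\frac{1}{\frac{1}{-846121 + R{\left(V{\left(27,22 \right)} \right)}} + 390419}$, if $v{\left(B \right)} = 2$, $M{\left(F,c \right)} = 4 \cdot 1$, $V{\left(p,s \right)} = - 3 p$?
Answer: $\frac{846437}{330465087102} \approx 2.5614 \cdot 10^{-6}$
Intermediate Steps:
$M{\left(F,c \right)} = 4$
$R{\left(A \right)} = 8 + 4 A$ ($R{\left(A \right)} = \left(A + 2\right) 4 = \left(2 + A\right) 4 = 8 + 4 A$)
$\frac{1}{\frac{1}{-846121 + R{\left(V{\left(27,22 \right)} \right)}} + 390419} = \frac{1}{\frac{1}{-846121 + \left(8 + 4 \left(\left(-3\right) 27\right)\right)} + 390419} = \frac{1}{\frac{1}{-846121 + \left(8 + 4 \left(-81\right)\right)} + 390419} = \frac{1}{\frac{1}{-846121 + \left(8 - 324\right)} + 390419} = \frac{1}{\frac{1}{-846121 - 316} + 390419} = \frac{1}{\frac{1}{-846437} + 390419} = \frac{1}{- \frac{1}{846437} + 390419} = \frac{1}{\frac{330465087102}{846437}} = \frac{846437}{330465087102}$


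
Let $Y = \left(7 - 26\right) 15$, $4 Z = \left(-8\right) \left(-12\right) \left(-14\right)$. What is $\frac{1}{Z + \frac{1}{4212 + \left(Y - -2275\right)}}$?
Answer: $- \frac{6202}{2083871} \approx -0.0029762$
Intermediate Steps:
$Z = -336$ ($Z = \frac{\left(-8\right) \left(-12\right) \left(-14\right)}{4} = \frac{96 \left(-14\right)}{4} = \frac{1}{4} \left(-1344\right) = -336$)
$Y = -285$ ($Y = \left(-19\right) 15 = -285$)
$\frac{1}{Z + \frac{1}{4212 + \left(Y - -2275\right)}} = \frac{1}{-336 + \frac{1}{4212 - -1990}} = \frac{1}{-336 + \frac{1}{4212 + \left(-285 + 2275\right)}} = \frac{1}{-336 + \frac{1}{4212 + 1990}} = \frac{1}{-336 + \frac{1}{6202}} = \frac{1}{- \frac{2083871}{6202}} = - \frac{6202}{2083871}$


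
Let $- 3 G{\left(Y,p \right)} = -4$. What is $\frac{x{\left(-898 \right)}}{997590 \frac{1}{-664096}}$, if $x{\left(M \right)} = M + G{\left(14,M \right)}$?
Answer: $\frac{178641824}{299277} \approx 596.91$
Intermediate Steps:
$G{\left(Y,p \right)} = \frac{4}{3}$ ($G{\left(Y,p \right)} = \left(- \frac{1}{3}\right) \left(-4\right) = \frac{4}{3}$)
$x{\left(M \right)} = \frac{4}{3} + M$ ($x{\left(M \right)} = M + \frac{4}{3} = \frac{4}{3} + M$)
$\frac{x{\left(-898 \right)}}{997590 \frac{1}{-664096}} = \frac{\frac{4}{3} - 898}{997590 \frac{1}{-664096}} = - \frac{2690}{3 \cdot 997590 \left(- \frac{1}{664096}\right)} = - \frac{2690}{3 \left(- \frac{498795}{332048}\right)} = \left(- \frac{2690}{3}\right) \left(- \frac{332048}{498795}\right) = \frac{178641824}{299277}$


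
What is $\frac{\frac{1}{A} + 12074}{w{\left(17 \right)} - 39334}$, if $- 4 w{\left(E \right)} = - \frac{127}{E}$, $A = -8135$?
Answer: $- \frac{6679095252}{21757748975} \approx -0.30698$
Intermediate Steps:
$w{\left(E \right)} = \frac{127}{4 E}$ ($w{\left(E \right)} = - \frac{\left(-127\right) \frac{1}{E}}{4} = \frac{127}{4 E}$)
$\frac{\frac{1}{A} + 12074}{w{\left(17 \right)} - 39334} = \frac{\frac{1}{-8135} + 12074}{\frac{127}{4 \cdot 17} - 39334} = \frac{- \frac{1}{8135} + 12074}{\frac{127}{4} \cdot \frac{1}{17} - 39334} = \frac{98221989}{8135 \left(\frac{127}{68} - 39334\right)} = \frac{98221989}{8135 \left(- \frac{2674585}{68}\right)} = \frac{98221989}{8135} \left(- \frac{68}{2674585}\right) = - \frac{6679095252}{21757748975}$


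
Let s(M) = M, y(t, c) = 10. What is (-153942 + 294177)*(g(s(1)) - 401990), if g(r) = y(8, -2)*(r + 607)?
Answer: -55520438850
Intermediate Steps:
g(r) = 6070 + 10*r (g(r) = 10*(r + 607) = 10*(607 + r) = 6070 + 10*r)
(-153942 + 294177)*(g(s(1)) - 401990) = (-153942 + 294177)*((6070 + 10*1) - 401990) = 140235*((6070 + 10) - 401990) = 140235*(6080 - 401990) = 140235*(-395910) = -55520438850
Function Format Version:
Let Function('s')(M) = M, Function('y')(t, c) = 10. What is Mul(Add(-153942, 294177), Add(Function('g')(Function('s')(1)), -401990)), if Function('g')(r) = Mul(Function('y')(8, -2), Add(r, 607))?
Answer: -55520438850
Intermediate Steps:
Function('g')(r) = Add(6070, Mul(10, r)) (Function('g')(r) = Mul(10, Add(r, 607)) = Mul(10, Add(607, r)) = Add(6070, Mul(10, r)))
Mul(Add(-153942, 294177), Add(Function('g')(Function('s')(1)), -401990)) = Mul(Add(-153942, 294177), Add(Add(6070, Mul(10, 1)), -401990)) = Mul(140235, Add(Add(6070, 10), -401990)) = Mul(140235, Add(6080, -401990)) = Mul(140235, -395910) = -55520438850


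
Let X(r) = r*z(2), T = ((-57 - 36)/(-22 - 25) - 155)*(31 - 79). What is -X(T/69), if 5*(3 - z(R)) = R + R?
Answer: -1265792/5405 ≈ -234.19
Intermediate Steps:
z(R) = 3 - 2*R/5 (z(R) = 3 - (R + R)/5 = 3 - 2*R/5)
T = 345216/47 (T = (-93/(-47) - 155)*(-48) = (-93*(-1/47) - 155)*(-48) = (93/47 - 155)*(-48) = -7192/47*(-48) = 345216/47 ≈ 7345.0)
X(r) = 11*r/5 (X(r) = r*(3 - ⅖*2) = r*(3 - ⅘) = r*(11/5) = 11*r/5)
-X(T/69) = -11*(345216/47)/69/5 = -11*(345216/47)*(1/69)/5 = -11*115072/(5*1081) = -1*1265792/5405 = -1265792/5405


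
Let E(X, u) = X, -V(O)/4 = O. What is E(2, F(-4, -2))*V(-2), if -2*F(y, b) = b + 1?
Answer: 16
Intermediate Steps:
F(y, b) = -1/2 - b/2 (F(y, b) = -(b + 1)/2 = -(1 + b)/2 = -1/2 - b/2)
V(O) = -4*O
E(2, F(-4, -2))*V(-2) = 2*(-4*(-2)) = 2*8 = 16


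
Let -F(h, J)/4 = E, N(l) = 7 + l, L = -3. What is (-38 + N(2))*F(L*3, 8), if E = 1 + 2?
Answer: 348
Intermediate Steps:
E = 3
F(h, J) = -12 (F(h, J) = -4*3 = -12)
(-38 + N(2))*F(L*3, 8) = (-38 + (7 + 2))*(-12) = (-38 + 9)*(-12) = -29*(-12) = 348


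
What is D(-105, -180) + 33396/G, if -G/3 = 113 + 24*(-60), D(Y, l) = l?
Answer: -227728/1327 ≈ -171.61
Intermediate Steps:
G = 3981 (G = -3*(113 + 24*(-60)) = -3*(113 - 1440) = -3*(-1327) = 3981)
D(-105, -180) + 33396/G = -180 + 33396/3981 = -180 + 33396*(1/3981) = -180 + 11132/1327 = -227728/1327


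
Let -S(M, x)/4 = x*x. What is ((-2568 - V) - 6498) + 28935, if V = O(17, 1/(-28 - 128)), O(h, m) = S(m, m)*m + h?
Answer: 18841612607/949104 ≈ 19852.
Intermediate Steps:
S(M, x) = -4*x² (S(M, x) = -4*x*x = -4*x²)
O(h, m) = h - 4*m³ (O(h, m) = (-4*m²)*m + h = -4*m³ + h = h - 4*m³)
V = 16134769/949104 (V = 17 - 4/(-28 - 128)³ = 17 - 4*(1/(-156))³ = 17 - 4*(-1/156)³ = 17 - 4*(-1/3796416) = 17 + 1/949104 = 16134769/949104 ≈ 17.000)
((-2568 - V) - 6498) + 28935 = ((-2568 - 1*16134769/949104) - 6498) + 28935 = ((-2568 - 16134769/949104) - 6498) + 28935 = (-2453433841/949104 - 6498) + 28935 = -8620711633/949104 + 28935 = 18841612607/949104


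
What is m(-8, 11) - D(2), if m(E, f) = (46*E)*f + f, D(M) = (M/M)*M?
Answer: -4039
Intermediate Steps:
D(M) = M (D(M) = 1*M = M)
m(E, f) = f + 46*E*f (m(E, f) = 46*E*f + f = f + 46*E*f)
m(-8, 11) - D(2) = 11*(1 + 46*(-8)) - 1*2 = 11*(1 - 368) - 2 = 11*(-367) - 2 = -4037 - 2 = -4039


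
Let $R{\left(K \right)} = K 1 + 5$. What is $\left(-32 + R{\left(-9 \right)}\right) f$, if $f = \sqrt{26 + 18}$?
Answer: $- 72 \sqrt{11} \approx -238.8$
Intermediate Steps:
$R{\left(K \right)} = 5 + K$ ($R{\left(K \right)} = K + 5 = 5 + K$)
$f = 2 \sqrt{11}$ ($f = \sqrt{44} = 2 \sqrt{11} \approx 6.6332$)
$\left(-32 + R{\left(-9 \right)}\right) f = \left(-32 + \left(5 - 9\right)\right) 2 \sqrt{11} = \left(-32 - 4\right) 2 \sqrt{11} = - 36 \cdot 2 \sqrt{11} = - 72 \sqrt{11}$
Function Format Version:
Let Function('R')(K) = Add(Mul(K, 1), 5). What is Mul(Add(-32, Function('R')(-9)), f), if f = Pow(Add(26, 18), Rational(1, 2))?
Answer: Mul(-72, Pow(11, Rational(1, 2))) ≈ -238.80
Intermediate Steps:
Function('R')(K) = Add(5, K) (Function('R')(K) = Add(K, 5) = Add(5, K))
f = Mul(2, Pow(11, Rational(1, 2))) (f = Pow(44, Rational(1, 2)) = Mul(2, Pow(11, Rational(1, 2))) ≈ 6.6332)
Mul(Add(-32, Function('R')(-9)), f) = Mul(Add(-32, Add(5, -9)), Mul(2, Pow(11, Rational(1, 2)))) = Mul(Add(-32, -4), Mul(2, Pow(11, Rational(1, 2)))) = Mul(-36, Mul(2, Pow(11, Rational(1, 2)))) = Mul(-72, Pow(11, Rational(1, 2)))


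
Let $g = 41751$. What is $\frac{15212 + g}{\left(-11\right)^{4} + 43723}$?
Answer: $\frac{56963}{58364} \approx 0.976$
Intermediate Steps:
$\frac{15212 + g}{\left(-11\right)^{4} + 43723} = \frac{15212 + 41751}{\left(-11\right)^{4} + 43723} = \frac{56963}{14641 + 43723} = \frac{56963}{58364}$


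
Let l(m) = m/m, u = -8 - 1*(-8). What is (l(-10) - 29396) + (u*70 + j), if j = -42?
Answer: -29437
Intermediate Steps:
u = 0 (u = -8 + 8 = 0)
l(m) = 1
(l(-10) - 29396) + (u*70 + j) = (1 - 29396) + (0*70 - 42) = -29395 + (0 - 42) = -29395 - 42 = -29437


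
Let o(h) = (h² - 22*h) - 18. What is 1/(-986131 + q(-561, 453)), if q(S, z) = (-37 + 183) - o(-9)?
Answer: -1/986246 ≈ -1.0139e-6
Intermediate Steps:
o(h) = -18 + h² - 22*h
q(S, z) = -115 (q(S, z) = (-37 + 183) - (-18 + (-9)² - 22*(-9)) = 146 - (-18 + 81 + 198) = 146 - 1*261 = 146 - 261 = -115)
1/(-986131 + q(-561, 453)) = 1/(-986131 - 115) = 1/(-986246) = -1/986246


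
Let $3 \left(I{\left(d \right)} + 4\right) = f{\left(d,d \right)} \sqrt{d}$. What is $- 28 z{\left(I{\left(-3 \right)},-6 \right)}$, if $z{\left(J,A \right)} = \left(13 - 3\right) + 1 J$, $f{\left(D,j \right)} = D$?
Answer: $-168 + 28 i \sqrt{3} \approx -168.0 + 48.497 i$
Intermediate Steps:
$I{\left(d \right)} = -4 + \frac{d^{\frac{3}{2}}}{3}$ ($I{\left(d \right)} = -4 + \frac{d \sqrt{d}}{3} = -4 + \frac{d^{\frac{3}{2}}}{3}$)
$z{\left(J,A \right)} = 10 + J$
$- 28 z{\left(I{\left(-3 \right)},-6 \right)} = - 28 \left(10 - \left(4 - \frac{\left(-3\right)^{\frac{3}{2}}}{3}\right)\right) = - 28 \left(10 - \left(4 - \frac{\left(-3\right) i \sqrt{3}}{3}\right)\right) = - 28 \left(10 - \left(4 + i \sqrt{3}\right)\right) = - 28 \left(6 - i \sqrt{3}\right) = -168 + 28 i \sqrt{3}$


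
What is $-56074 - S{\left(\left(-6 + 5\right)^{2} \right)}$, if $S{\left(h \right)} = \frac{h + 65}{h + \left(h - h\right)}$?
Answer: $-56140$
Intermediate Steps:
$S{\left(h \right)} = \frac{65 + h}{h}$ ($S{\left(h \right)} = \frac{65 + h}{h + 0} = \frac{65 + h}{h}$)
$-56074 - S{\left(\left(-6 + 5\right)^{2} \right)} = -56074 - \frac{65 + \left(-6 + 5\right)^{2}}{\left(-6 + 5\right)^{2}} = -56074 - \frac{65 + \left(-1\right)^{2}}{\left(-1\right)^{2}} = -56074 - \frac{65 + 1}{1} = -56074 - 1 \cdot 66 = -56074 - 66 = -56140$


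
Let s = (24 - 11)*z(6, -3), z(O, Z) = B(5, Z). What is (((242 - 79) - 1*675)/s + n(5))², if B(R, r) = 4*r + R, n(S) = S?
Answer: 935089/8281 ≈ 112.92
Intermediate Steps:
B(R, r) = R + 4*r
z(O, Z) = 5 + 4*Z
s = -91 (s = (24 - 11)*(5 + 4*(-3)) = 13*(5 - 12) = 13*(-7) = -91)
(((242 - 79) - 1*675)/s + n(5))² = (((242 - 79) - 1*675)/(-91) + 5)² = ((163 - 675)*(-1/91) + 5)² = (-512*(-1/91) + 5)² = (512/91 + 5)² = (967/91)² = 935089/8281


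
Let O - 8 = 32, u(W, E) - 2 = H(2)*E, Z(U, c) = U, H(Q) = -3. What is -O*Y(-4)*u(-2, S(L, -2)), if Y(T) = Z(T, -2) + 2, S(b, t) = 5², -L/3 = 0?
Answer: -5840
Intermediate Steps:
L = 0 (L = -3*0 = 0)
S(b, t) = 25
u(W, E) = 2 - 3*E
O = 40 (O = 8 + 32 = 40)
Y(T) = 2 + T (Y(T) = T + 2 = 2 + T)
-O*Y(-4)*u(-2, S(L, -2)) = -40*(2 - 4)*(2 - 3*25) = -40*(-2)*(2 - 75) = -(-80)*(-73) = -1*5840 = -5840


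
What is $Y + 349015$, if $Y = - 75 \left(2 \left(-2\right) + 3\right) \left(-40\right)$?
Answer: $346015$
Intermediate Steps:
$Y = -3000$ ($Y = - 75 \left(-4 + 3\right) \left(-40\right) = \left(-75\right) \left(-1\right) \left(-40\right) = 75 \left(-40\right) = -3000$)
$Y + 349015 = -3000 + 349015 = 346015$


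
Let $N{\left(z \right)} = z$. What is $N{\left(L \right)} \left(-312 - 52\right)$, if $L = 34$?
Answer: $-12376$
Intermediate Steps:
$N{\left(L \right)} \left(-312 - 52\right) = 34 \left(-312 - 52\right) = 34 \left(-364\right) = -12376$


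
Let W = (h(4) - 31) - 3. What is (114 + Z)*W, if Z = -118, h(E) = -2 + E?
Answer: 128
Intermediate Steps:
W = -32 (W = ((-2 + 4) - 31) - 3 = (2 - 31) - 3 = -29 - 3 = -32)
(114 + Z)*W = (114 - 118)*(-32) = -4*(-32) = 128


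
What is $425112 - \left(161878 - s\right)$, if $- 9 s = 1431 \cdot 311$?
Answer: $213785$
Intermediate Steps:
$s = -49449$ ($s = - \frac{1431 \cdot 311}{9} = \left(- \frac{1}{9}\right) 445041 = -49449$)
$425112 - \left(161878 - s\right) = 425112 - \left(161878 - -49449\right) = 425112 - \left(161878 + 49449\right) = 425112 - 211327 = 213785$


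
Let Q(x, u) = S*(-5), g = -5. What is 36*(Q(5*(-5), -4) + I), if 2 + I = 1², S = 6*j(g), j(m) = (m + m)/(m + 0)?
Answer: -2196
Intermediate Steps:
j(m) = 2 (j(m) = (2*m)/m = 2)
S = 12 (S = 6*2 = 12)
Q(x, u) = -60 (Q(x, u) = 12*(-5) = -60)
I = -1 (I = -2 + 1² = -2 + 1 = -1)
36*(Q(5*(-5), -4) + I) = 36*(-60 - 1) = 36*(-61) = -2196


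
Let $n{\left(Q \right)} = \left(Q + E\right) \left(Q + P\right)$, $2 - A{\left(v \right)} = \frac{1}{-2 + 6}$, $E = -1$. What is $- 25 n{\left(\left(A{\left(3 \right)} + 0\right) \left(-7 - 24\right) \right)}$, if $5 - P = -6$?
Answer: $- \frac{955825}{16} \approx -59739.0$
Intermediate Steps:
$P = 11$ ($P = 5 - -6 = 5 + 6 = 11$)
$A{\left(v \right)} = \frac{7}{4}$ ($A{\left(v \right)} = 2 - \frac{1}{-2 + 6} = 2 - \frac{1}{4} = \frac{7}{4}$)
$n{\left(Q \right)} = \left(-1 + Q\right) \left(11 + Q\right)$ ($n{\left(Q \right)} = \left(Q - 1\right) \left(Q + 11\right) = \left(-1 + Q\right) \left(11 + Q\right)$)
$- 25 n{\left(\left(A{\left(3 \right)} + 0\right) \left(-7 - 24\right) \right)} = - 25 \left(-11 + \left(\left(\frac{7}{4} + 0\right) \left(-7 - 24\right)\right)^{2} + 10 \left(\frac{7}{4} + 0\right) \left(-7 - 24\right)\right) = - 25 \left(-11 + \left(\frac{7}{4} \left(-31\right)\right)^{2} + 10 \cdot \frac{7}{4} \left(-31\right)\right) = - 25 \left(-11 + \left(- \frac{217}{4}\right)^{2} + 10 \left(- \frac{217}{4}\right)\right) = - 25 \left(-11 + \frac{47089}{16} - \frac{1085}{2}\right) = \left(-25\right) \frac{38233}{16} = - \frac{955825}{16}$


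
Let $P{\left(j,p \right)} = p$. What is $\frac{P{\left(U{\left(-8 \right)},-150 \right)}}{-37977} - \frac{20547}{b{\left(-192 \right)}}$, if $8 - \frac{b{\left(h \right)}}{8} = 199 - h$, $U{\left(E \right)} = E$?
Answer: $\frac{260257673}{38787176} \approx 6.7099$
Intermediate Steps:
$b{\left(h \right)} = -1528 + 8 h$ ($b{\left(h \right)} = 64 - 8 \left(199 - h\right) = 64 + \left(-1592 + 8 h\right) = -1528 + 8 h$)
$\frac{P{\left(U{\left(-8 \right)},-150 \right)}}{-37977} - \frac{20547}{b{\left(-192 \right)}} = - \frac{150}{-37977} - \frac{20547}{-1528 + 8 \left(-192\right)} = \left(-150\right) \left(- \frac{1}{37977}\right) - \frac{20547}{-1528 - 1536} = \frac{50}{12659} - \frac{20547}{-3064} = \frac{50}{12659} - - \frac{20547}{3064} = \frac{50}{12659} + \frac{20547}{3064} = \frac{260257673}{38787176}$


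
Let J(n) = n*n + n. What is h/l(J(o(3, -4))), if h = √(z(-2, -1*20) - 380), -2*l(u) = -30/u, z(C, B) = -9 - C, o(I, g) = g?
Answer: 12*I*√43/5 ≈ 15.738*I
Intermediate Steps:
J(n) = n + n² (J(n) = n² + n = n + n²)
l(u) = 15/u (l(u) = -(-15)/u = 15/u)
h = 3*I*√43 (h = √((-9 - 1*(-2)) - 380) = √((-9 + 2) - 380) = √(-7 - 380) = √(-387) = 3*I*√43 ≈ 19.672*I)
h/l(J(o(3, -4))) = (3*I*√43)/((15/((-4*(1 - 4))))) = (3*I*√43)/((15/((-4*(-3))))) = (3*I*√43)/((15/12)) = (3*I*√43)/((15*(1/12))) = (3*I*√43)/(5/4) = (3*I*√43)*(⅘) = 12*I*√43/5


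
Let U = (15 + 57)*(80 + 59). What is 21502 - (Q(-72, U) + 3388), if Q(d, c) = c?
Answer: 8106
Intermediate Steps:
U = 10008 (U = 72*139 = 10008)
21502 - (Q(-72, U) + 3388) = 21502 - (10008 + 3388) = 21502 - 1*13396 = 21502 - 13396 = 8106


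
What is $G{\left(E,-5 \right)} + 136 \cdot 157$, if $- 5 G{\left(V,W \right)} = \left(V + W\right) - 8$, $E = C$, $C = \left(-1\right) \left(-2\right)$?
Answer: $\frac{106771}{5} \approx 21354.0$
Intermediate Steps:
$C = 2$
$E = 2$
$G{\left(V,W \right)} = \frac{8}{5} - \frac{V}{5} - \frac{W}{5}$ ($G{\left(V,W \right)} = - \frac{\left(V + W\right) - 8}{5} = - \frac{-8 + V + W}{5} = \frac{8}{5} - \frac{V}{5} - \frac{W}{5}$)
$G{\left(E,-5 \right)} + 136 \cdot 157 = \left(\frac{8}{5} - \frac{2}{5} - -1\right) + 136 \cdot 157 = \left(\frac{8}{5} - \frac{2}{5} + 1\right) + 21352 = \frac{11}{5} + 21352 = \frac{106771}{5}$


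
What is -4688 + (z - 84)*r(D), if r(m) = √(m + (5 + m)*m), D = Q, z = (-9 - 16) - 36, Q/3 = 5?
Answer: -4688 - 435*√35 ≈ -7261.5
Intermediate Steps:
Q = 15 (Q = 3*5 = 15)
z = -61 (z = -25 - 36 = -61)
D = 15
r(m) = √(m + m*(5 + m))
-4688 + (z - 84)*r(D) = -4688 + (-61 - 84)*√(15*(6 + 15)) = -4688 - 145*3*√35 = -4688 - 435*√35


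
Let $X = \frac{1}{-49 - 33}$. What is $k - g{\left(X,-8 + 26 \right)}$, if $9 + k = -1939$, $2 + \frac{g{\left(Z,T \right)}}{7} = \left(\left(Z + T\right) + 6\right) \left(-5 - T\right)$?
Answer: $\frac{158099}{82} \approx 1928.0$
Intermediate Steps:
$X = - \frac{1}{82}$ ($X = \frac{1}{-82} = - \frac{1}{82} \approx -0.012195$)
$g{\left(Z,T \right)} = -14 + 7 \left(-5 - T\right) \left(6 + T + Z\right)$ ($g{\left(Z,T \right)} = -14 + 7 \left(\left(Z + T\right) + 6\right) \left(-5 - T\right) = -14 + 7 \left(\left(T + Z\right) + 6\right) \left(-5 - T\right) = -14 + 7 \left(6 + T + Z\right) \left(-5 - T\right) = -14 + 7 \left(-5 - T\right) \left(6 + T + Z\right)$)
$k = -1948$ ($k = -9 - 1939 = -1948$)
$k - g{\left(X,-8 + 26 \right)} = -1948 - \left(-224 - 77 \left(-8 + 26\right) - - \frac{35}{82} - 7 \left(-8 + 26\right)^{2} - 7 \left(-8 + 26\right) \left(- \frac{1}{82}\right)\right) = -1948 - \left(-224 - 1386 + \frac{35}{82} - 7 \cdot 18^{2} - 126 \left(- \frac{1}{82}\right)\right) = -1948 - \left(-224 - 1386 + \frac{35}{82} - 2268 + \frac{63}{41}\right) = -1948 - - \frac{317835}{82} = -1948 + \frac{317835}{82} = \frac{158099}{82}$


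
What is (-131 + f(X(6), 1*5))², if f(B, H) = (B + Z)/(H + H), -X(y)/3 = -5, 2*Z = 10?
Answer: 16641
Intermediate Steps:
Z = 5 (Z = (½)*10 = 5)
X(y) = 15 (X(y) = -3*(-5) = 15)
f(B, H) = (5 + B)/(2*H) (f(B, H) = (B + 5)/(H + H) = (5 + B)/((2*H)) = (5 + B)*(1/(2*H)) = (5 + B)/(2*H))
(-131 + f(X(6), 1*5))² = (-131 + (5 + 15)/(2*((1*5))))² = (-131 + (½)*20/5)² = (-131 + (½)*(⅕)*20)² = (-131 + 2)² = (-129)² = 16641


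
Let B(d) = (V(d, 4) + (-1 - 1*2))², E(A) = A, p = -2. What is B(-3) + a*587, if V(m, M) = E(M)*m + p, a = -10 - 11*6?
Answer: -44323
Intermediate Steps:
a = -76 (a = -10 - 66 = -76)
V(m, M) = -2 + M*m (V(m, M) = M*m - 2 = -2 + M*m)
B(d) = (-5 + 4*d)² (B(d) = ((-2 + 4*d) + (-1 - 1*2))² = ((-2 + 4*d) + (-1 - 2))² = ((-2 + 4*d) - 3)² = (-5 + 4*d)²)
B(-3) + a*587 = (-5 + 4*(-3))² - 76*587 = (-5 - 12)² - 44612 = (-17)² - 44612 = 289 - 44612 = -44323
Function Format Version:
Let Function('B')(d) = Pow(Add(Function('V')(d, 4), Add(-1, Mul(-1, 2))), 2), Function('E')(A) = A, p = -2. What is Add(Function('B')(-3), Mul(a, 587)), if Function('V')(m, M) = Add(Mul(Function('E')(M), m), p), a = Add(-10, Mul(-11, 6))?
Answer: -44323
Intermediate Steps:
a = -76 (a = Add(-10, -66) = -76)
Function('V')(m, M) = Add(-2, Mul(M, m)) (Function('V')(m, M) = Add(Mul(M, m), -2) = Add(-2, Mul(M, m)))
Function('B')(d) = Pow(Add(-5, Mul(4, d)), 2) (Function('B')(d) = Pow(Add(Add(-2, Mul(4, d)), Add(-1, Mul(-1, 2))), 2) = Pow(Add(Add(-2, Mul(4, d)), Add(-1, -2)), 2) = Pow(Add(Add(-2, Mul(4, d)), -3), 2) = Pow(Add(-5, Mul(4, d)), 2))
Add(Function('B')(-3), Mul(a, 587)) = Add(Pow(Add(-5, Mul(4, -3)), 2), Mul(-76, 587)) = Add(Pow(Add(-5, -12), 2), -44612) = Add(Pow(-17, 2), -44612) = Add(289, -44612) = -44323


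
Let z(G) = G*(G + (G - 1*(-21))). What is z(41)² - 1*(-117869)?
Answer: 17951598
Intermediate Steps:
z(G) = G*(21 + 2*G) (z(G) = G*(G + (G + 21)) = G*(G + (21 + G)) = G*(21 + 2*G))
z(41)² - 1*(-117869) = (41*(21 + 2*41))² - 1*(-117869) = (41*(21 + 82))² + 117869 = (41*103)² + 117869 = 4223² + 117869 = 17833729 + 117869 = 17951598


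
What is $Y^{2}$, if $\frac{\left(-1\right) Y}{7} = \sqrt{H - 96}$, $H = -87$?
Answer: $-8967$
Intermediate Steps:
$Y = - 7 i \sqrt{183}$ ($Y = - 7 \sqrt{-87 - 96} = - 7 \sqrt{-183} = - 7 i \sqrt{183} \approx - 94.694 i$)
$Y^{2} = \left(- 7 i \sqrt{183}\right)^{2} = -8967$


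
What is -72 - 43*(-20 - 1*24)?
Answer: 1820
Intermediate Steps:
-72 - 43*(-20 - 1*24) = -72 - 43*(-20 - 24) = -72 - 43*(-44) = -72 + 1892 = 1820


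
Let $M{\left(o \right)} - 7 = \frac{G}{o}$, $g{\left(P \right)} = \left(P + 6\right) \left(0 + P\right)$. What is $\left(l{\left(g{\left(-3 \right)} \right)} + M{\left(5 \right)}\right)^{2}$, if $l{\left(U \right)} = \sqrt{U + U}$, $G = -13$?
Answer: $\frac{34}{25} + \frac{132 i \sqrt{2}}{5} \approx 1.36 + 37.335 i$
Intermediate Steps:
$g{\left(P \right)} = P \left(6 + P\right)$ ($g{\left(P \right)} = \left(6 + P\right) P = P \left(6 + P\right)$)
$l{\left(U \right)} = \sqrt{2} \sqrt{U}$ ($l{\left(U \right)} = \sqrt{2 U} = \sqrt{2} \sqrt{U}$)
$M{\left(o \right)} = 7 - \frac{13}{o}$
$\left(l{\left(g{\left(-3 \right)} \right)} + M{\left(5 \right)}\right)^{2} = \left(\sqrt{2} \sqrt{- 3 \left(6 - 3\right)} + \left(7 - \frac{13}{5}\right)\right)^{2} = \left(\sqrt{2} \sqrt{\left(-3\right) 3} + \left(7 - \frac{13}{5}\right)\right)^{2} = \left(\sqrt{2} \sqrt{-9} + \left(7 - \frac{13}{5}\right)\right)^{2} = \left(\sqrt{2} \cdot 3 i + \frac{22}{5}\right)^{2} = \left(3 i \sqrt{2} + \frac{22}{5}\right)^{2} = \left(\frac{22}{5} + 3 i \sqrt{2}\right)^{2}$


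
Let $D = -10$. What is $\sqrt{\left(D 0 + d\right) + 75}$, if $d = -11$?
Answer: $8$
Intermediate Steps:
$\sqrt{\left(D 0 + d\right) + 75} = \sqrt{\left(\left(-10\right) 0 - 11\right) + 75} = \sqrt{\left(0 - 11\right) + 75} = \sqrt{-11 + 75} = \sqrt{64} = 8$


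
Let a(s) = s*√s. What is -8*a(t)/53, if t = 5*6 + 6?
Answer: -1728/53 ≈ -32.604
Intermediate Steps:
t = 36 (t = 30 + 6 = 36)
a(s) = s^(3/2)
-8*a(t)/53 = -8*36^(3/2)/53 = -1728/53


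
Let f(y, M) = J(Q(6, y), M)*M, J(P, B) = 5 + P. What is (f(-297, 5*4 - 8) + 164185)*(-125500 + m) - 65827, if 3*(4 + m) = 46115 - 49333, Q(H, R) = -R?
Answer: -63722309051/3 ≈ -2.1241e+10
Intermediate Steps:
m = -3230/3 (m = -4 + (46115 - 49333)/3 = -4 + (1/3)*(-3218) = -4 - 3218/3 = -3230/3 ≈ -1076.7)
f(y, M) = M*(5 - y) (f(y, M) = (5 - y)*M = M*(5 - y))
(f(-297, 5*4 - 8) + 164185)*(-125500 + m) - 65827 = ((5*4 - 8)*(5 - 1*(-297)) + 164185)*(-125500 - 3230/3) - 65827 = ((20 - 8)*(5 + 297) + 164185)*(-379730/3) - 65827 = (12*302 + 164185)*(-379730/3) - 65827 = (3624 + 164185)*(-379730/3) - 65827 = 167809*(-379730/3) - 65827 = -63722111570/3 - 65827 = -63722309051/3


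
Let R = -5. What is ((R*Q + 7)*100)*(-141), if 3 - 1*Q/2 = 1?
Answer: 183300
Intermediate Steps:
Q = 4 (Q = 6 - 2*1 = 6 - 2 = 4)
((R*Q + 7)*100)*(-141) = ((-5*4 + 7)*100)*(-141) = ((-20 + 7)*100)*(-141) = -13*100*(-141) = -1300*(-141) = 183300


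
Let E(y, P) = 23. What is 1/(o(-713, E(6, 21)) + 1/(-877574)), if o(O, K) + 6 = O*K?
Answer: -877574/14396601471 ≈ -6.0957e-5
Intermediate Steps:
o(O, K) = -6 + K*O (o(O, K) = -6 + O*K = -6 + K*O)
1/(o(-713, E(6, 21)) + 1/(-877574)) = 1/((-6 + 23*(-713)) + 1/(-877574)) = 1/((-6 - 16399) - 1/877574) = 1/(-16405 - 1/877574) = 1/(-14396601471/877574) = -877574/14396601471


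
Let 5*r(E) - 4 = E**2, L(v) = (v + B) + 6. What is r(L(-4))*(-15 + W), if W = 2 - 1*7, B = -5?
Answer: -52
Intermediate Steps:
W = -5 (W = 2 - 7 = -5)
L(v) = 1 + v (L(v) = (v - 5) + 6 = (-5 + v) + 6 = 1 + v)
r(E) = 4/5 + E**2/5
r(L(-4))*(-15 + W) = (4/5 + (1 - 4)**2/5)*(-15 - 5) = (4/5 + (1/5)*(-3)**2)*(-20) = (4/5 + (1/5)*9)*(-20) = (4/5 + 9/5)*(-20) = (13/5)*(-20) = -52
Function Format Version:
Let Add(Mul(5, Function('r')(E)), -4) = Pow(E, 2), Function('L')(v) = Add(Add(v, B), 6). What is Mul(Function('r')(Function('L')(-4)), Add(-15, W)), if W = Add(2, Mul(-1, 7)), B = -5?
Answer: -52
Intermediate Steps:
W = -5 (W = Add(2, -7) = -5)
Function('L')(v) = Add(1, v) (Function('L')(v) = Add(Add(v, -5), 6) = Add(Add(-5, v), 6) = Add(1, v))
Function('r')(E) = Add(Rational(4, 5), Mul(Rational(1, 5), Pow(E, 2)))
Mul(Function('r')(Function('L')(-4)), Add(-15, W)) = Mul(Add(Rational(4, 5), Mul(Rational(1, 5), Pow(Add(1, -4), 2))), Add(-15, -5)) = Mul(Add(Rational(4, 5), Mul(Rational(1, 5), Pow(-3, 2))), -20) = Mul(Add(Rational(4, 5), Mul(Rational(1, 5), 9)), -20) = Mul(Add(Rational(4, 5), Rational(9, 5)), -20) = Mul(Rational(13, 5), -20) = -52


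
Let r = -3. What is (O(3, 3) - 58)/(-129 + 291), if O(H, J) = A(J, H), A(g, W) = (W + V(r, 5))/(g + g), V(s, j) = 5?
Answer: -85/243 ≈ -0.34979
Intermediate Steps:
A(g, W) = (5 + W)/(2*g) (A(g, W) = (W + 5)/(g + g) = (5 + W)/((2*g)) = (5 + W)*(1/(2*g)) = (5 + W)/(2*g))
O(H, J) = (5 + H)/(2*J)
(O(3, 3) - 58)/(-129 + 291) = ((½)*(5 + 3)/3 - 58)/(-129 + 291) = ((½)*(⅓)*8 - 58)/162 = (4/3 - 58)*(1/162) = -170/3*1/162 = -85/243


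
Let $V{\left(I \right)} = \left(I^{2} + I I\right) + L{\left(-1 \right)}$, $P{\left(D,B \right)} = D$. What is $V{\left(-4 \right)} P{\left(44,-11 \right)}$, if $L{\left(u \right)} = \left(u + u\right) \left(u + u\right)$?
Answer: $1584$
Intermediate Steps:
$L{\left(u \right)} = 4 u^{2}$ ($L{\left(u \right)} = 2 u 2 u = 4 u^{2}$)
$V{\left(I \right)} = 4 + 2 I^{2}$ ($V{\left(I \right)} = \left(I^{2} + I I\right) + 4 \left(-1\right)^{2} = \left(I^{2} + I^{2}\right) + 4 \cdot 1 = 2 I^{2} + 4 = 4 + 2 I^{2}$)
$V{\left(-4 \right)} P{\left(44,-11 \right)} = \left(4 + 2 \left(-4\right)^{2}\right) 44 = \left(4 + 2 \cdot 16\right) 44 = \left(4 + 32\right) 44 = 36 \cdot 44 = 1584$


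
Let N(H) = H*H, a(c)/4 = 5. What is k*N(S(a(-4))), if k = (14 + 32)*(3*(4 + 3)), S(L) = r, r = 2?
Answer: 3864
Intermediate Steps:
a(c) = 20 (a(c) = 4*5 = 20)
S(L) = 2
N(H) = H**2
k = 966 (k = 46*(3*7) = 46*21 = 966)
k*N(S(a(-4))) = 966*2**2 = 966*4 = 3864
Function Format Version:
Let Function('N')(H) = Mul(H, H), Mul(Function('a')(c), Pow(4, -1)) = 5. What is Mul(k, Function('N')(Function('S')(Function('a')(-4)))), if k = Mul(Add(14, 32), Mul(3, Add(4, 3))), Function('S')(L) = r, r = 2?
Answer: 3864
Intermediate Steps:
Function('a')(c) = 20 (Function('a')(c) = Mul(4, 5) = 20)
Function('S')(L) = 2
Function('N')(H) = Pow(H, 2)
k = 966 (k = Mul(46, Mul(3, 7)) = Mul(46, 21) = 966)
Mul(k, Function('N')(Function('S')(Function('a')(-4)))) = Mul(966, Pow(2, 2)) = Mul(966, 4) = 3864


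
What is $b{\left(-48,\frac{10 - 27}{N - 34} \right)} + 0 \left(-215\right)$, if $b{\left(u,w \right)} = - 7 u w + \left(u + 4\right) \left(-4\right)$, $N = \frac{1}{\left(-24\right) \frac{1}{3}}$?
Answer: $\frac{4464}{13} \approx 343.38$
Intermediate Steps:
$N = - \frac{1}{8}$ ($N = \frac{1}{\left(-24\right) \frac{1}{3}} = \frac{1}{-8} = - \frac{1}{8} \approx -0.125$)
$b{\left(u,w \right)} = -16 - 4 u - 7 u w$ ($b{\left(u,w \right)} = - 7 u w + \left(4 + u\right) \left(-4\right) = - 7 u w - \left(16 + 4 u\right) = -16 - 4 u - 7 u w$)
$b{\left(-48,\frac{10 - 27}{N - 34} \right)} + 0 \left(-215\right) = \left(-16 - -192 - - 336 \frac{10 - 27}{- \frac{1}{8} - 34}\right) + 0 \left(-215\right) = \left(-16 + 192 - - 336 \left(- \frac{17}{- \frac{273}{8}}\right)\right) + 0 = \left(-16 + 192 - - 336 \left(\left(-17\right) \left(- \frac{8}{273}\right)\right)\right) + 0 = \left(-16 + 192 - \left(-336\right) \frac{136}{273}\right) + 0 = \left(-16 + 192 + \frac{2176}{13}\right) + 0 = \frac{4464}{13} + 0 = \frac{4464}{13}$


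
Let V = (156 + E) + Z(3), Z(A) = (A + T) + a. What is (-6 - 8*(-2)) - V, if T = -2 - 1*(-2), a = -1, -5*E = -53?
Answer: -793/5 ≈ -158.60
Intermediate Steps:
E = 53/5 (E = -⅕*(-53) = 53/5 ≈ 10.600)
T = 0 (T = -2 + 2 = 0)
Z(A) = -1 + A (Z(A) = (A + 0) - 1 = A - 1 = -1 + A)
V = 843/5 (V = (156 + 53/5) + (-1 + 3) = 833/5 + 2 = 843/5 ≈ 168.60)
(-6 - 8*(-2)) - V = (-6 - 8*(-2)) - 1*843/5 = (-6 + 16) - 843/5 = 10 - 843/5 = -793/5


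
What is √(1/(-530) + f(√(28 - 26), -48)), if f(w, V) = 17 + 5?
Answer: √6179270/530 ≈ 4.6902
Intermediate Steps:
f(w, V) = 22
√(1/(-530) + f(√(28 - 26), -48)) = √(1/(-530) + 22) = √(-1/530 + 22) = √(11659/530) = √6179270/530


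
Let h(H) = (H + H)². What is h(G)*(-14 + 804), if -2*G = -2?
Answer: 3160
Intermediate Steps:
G = 1 (G = -½*(-2) = 1)
h(H) = 4*H² (h(H) = (2*H)² = 4*H²)
h(G)*(-14 + 804) = (4*1²)*(-14 + 804) = (4*1)*790 = 4*790 = 3160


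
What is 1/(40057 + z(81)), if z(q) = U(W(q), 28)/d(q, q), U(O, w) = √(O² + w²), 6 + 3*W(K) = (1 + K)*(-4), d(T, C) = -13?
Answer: 4686669/187733891009 + 6*√29653/187733891009 ≈ 2.4970e-5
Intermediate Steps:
W(K) = -10/3 - 4*K/3 (W(K) = -2 + ((1 + K)*(-4))/3 = -2 + (-4 - 4*K)/3 = -2 + (-4/3 - 4*K/3) = -10/3 - 4*K/3)
z(q) = -√(784 + (-10/3 - 4*q/3)²)/13 (z(q) = √((-10/3 - 4*q/3)² + 28²)/(-13) = √((-10/3 - 4*q/3)² + 784)*(-1/13) = √(784 + (-10/3 - 4*q/3)²)*(-1/13) = -√(784 + (-10/3 - 4*q/3)²)/13)
1/(40057 + z(81)) = 1/(40057 - 2*√(1764 + (5 + 2*81)²)/39) = 1/(40057 - 2*√(1764 + (5 + 162)²)/39) = 1/(40057 - 2*√(1764 + 167²)/39) = 1/(40057 - 2*√(1764 + 27889)/39) = 1/(40057 - 2*√29653/39)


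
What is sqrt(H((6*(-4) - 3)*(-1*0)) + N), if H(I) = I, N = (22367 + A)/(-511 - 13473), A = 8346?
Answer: I*sqrt(26843162)/3496 ≈ 1.482*I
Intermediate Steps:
N = -30713/13984 (N = (22367 + 8346)/(-511 - 13473) = 30713/(-13984) = 30713*(-1/13984) = -30713/13984 ≈ -2.1963)
sqrt(H((6*(-4) - 3)*(-1*0)) + N) = sqrt((6*(-4) - 3)*(-1*0) - 30713/13984) = sqrt((-24 - 3)*0 - 30713/13984) = sqrt(-27*0 - 30713/13984) = sqrt(0 - 30713/13984) = sqrt(-30713/13984) = I*sqrt(26843162)/3496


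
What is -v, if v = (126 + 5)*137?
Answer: -17947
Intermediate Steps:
v = 17947 (v = 131*137 = 17947)
-v = -1*17947 = -17947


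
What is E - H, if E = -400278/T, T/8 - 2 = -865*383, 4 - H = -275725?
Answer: -121796050083/441724 ≈ -2.7573e+5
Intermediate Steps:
H = 275729 (H = 4 - 1*(-275725) = 4 + 275725 = 275729)
T = -2650344 (T = 16 + 8*(-865*383) = 16 + 8*(-331295) = 16 - 2650360 = -2650344)
E = 66713/441724 (E = -400278/(-2650344) = -400278*(-1/2650344) = 66713/441724 ≈ 0.15103)
E - H = 66713/441724 - 1*275729 = 66713/441724 - 275729 = -121796050083/441724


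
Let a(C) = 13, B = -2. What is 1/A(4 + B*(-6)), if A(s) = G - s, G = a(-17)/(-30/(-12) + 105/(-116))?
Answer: -185/1452 ≈ -0.12741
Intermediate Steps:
G = 1508/185 (G = 13/(-30/(-12) + 105/(-116)) = 13/(-30*(-1/12) + 105*(-1/116)) = 13/(5/2 - 105/116) = 13/(185/116) = 13*(116/185) = 1508/185 ≈ 8.1514)
A(s) = 1508/185 - s
1/A(4 + B*(-6)) = 1/(1508/185 - (4 - 2*(-6))) = 1/(1508/185 - (4 + 12)) = 1/(1508/185 - 1*16) = 1/(1508/185 - 16) = 1/(-1452/185) = -185/1452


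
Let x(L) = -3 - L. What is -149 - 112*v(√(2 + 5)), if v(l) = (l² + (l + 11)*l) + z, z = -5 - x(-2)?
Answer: -1269 - 1232*√7 ≈ -4528.6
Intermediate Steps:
z = -4 (z = -5 - (-3 - 1*(-2)) = -5 - (-3 + 2) = -5 - 1*(-1) = -5 + 1 = -4)
v(l) = -4 + l² + l*(11 + l) (v(l) = (l² + (l + 11)*l) - 4 = (l² + (11 + l)*l) - 4 = (l² + l*(11 + l)) - 4 = -4 + l² + l*(11 + l))
-149 - 112*v(√(2 + 5)) = -149 - 112*(-4 + 2*(√(2 + 5))² + 11*√(2 + 5)) = -149 - 112*(-4 + 2*(√7)² + 11*√7) = -149 - 112*(-4 + 2*7 + 11*√7) = -149 - 112*(-4 + 14 + 11*√7) = -149 - 112*(10 + 11*√7) = -149 + (-1120 - 1232*√7) = -1269 - 1232*√7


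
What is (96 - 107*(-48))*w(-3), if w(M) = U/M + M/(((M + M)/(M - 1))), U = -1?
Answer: -8720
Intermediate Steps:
w(M) = -½ + M/2 - 1/M (w(M) = -1/M + M/(((M + M)/(M - 1))) = -1/M + M/(((2*M)/(-1 + M))) = -1/M + M/((2*M/(-1 + M))) = -1/M + M*((-1 + M)/(2*M)) = -1/M + (-½ + M/2) = -½ + M/2 - 1/M)
(96 - 107*(-48))*w(-3) = (96 - 107*(-48))*((½)*(-2 - 3*(-1 - 3))/(-3)) = (96 + 5136)*((½)*(-⅓)*(-2 - 3*(-4))) = 5232*((½)*(-⅓)*(-2 + 12)) = 5232*((½)*(-⅓)*10) = 5232*(-5/3) = -8720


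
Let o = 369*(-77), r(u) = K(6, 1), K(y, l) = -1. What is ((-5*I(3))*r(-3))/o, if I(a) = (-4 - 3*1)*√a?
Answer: 5*√3/4059 ≈ 0.0021336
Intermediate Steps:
r(u) = -1
I(a) = -7*√a (I(a) = (-4 - 3)*√a = -7*√a)
o = -28413
((-5*I(3))*r(-3))/o = (-(-35)*√3*(-1))/(-28413) = ((35*√3)*(-1))*(-1/28413) = -35*√3*(-1/28413) = 5*√3/4059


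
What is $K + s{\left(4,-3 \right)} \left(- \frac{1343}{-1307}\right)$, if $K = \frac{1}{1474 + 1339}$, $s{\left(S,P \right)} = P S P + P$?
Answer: $\frac{124670654}{3676591} \approx 33.909$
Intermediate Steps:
$s{\left(S,P \right)} = P + S P^{2}$ ($s{\left(S,P \right)} = S P^{2} + P = P + S P^{2}$)
$K = \frac{1}{2813} \approx 0.00035549$
$K + s{\left(4,-3 \right)} \left(- \frac{1343}{-1307}\right) = \frac{1}{2813} + - 3 \left(1 - 12\right) \left(- \frac{1343}{-1307}\right) = \frac{1}{2813} + - 3 \left(1 - 12\right) \left(\left(-1343\right) \left(- \frac{1}{1307}\right)\right) = \frac{1}{2813} + \left(-3\right) \left(-11\right) \frac{1343}{1307} = \frac{1}{2813} + 33 \cdot \frac{1343}{1307} = \frac{1}{2813} + \frac{44319}{1307} = \frac{124670654}{3676591}$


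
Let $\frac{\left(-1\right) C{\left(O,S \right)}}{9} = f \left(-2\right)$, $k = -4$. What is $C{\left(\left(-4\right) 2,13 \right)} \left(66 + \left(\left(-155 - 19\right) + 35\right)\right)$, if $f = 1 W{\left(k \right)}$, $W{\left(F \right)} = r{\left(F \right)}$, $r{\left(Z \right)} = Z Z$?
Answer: $-21024$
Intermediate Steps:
$r{\left(Z \right)} = Z^{2}$
$W{\left(F \right)} = F^{2}$
$f = 16$ ($f = 1 \left(-4\right)^{2} = 1 \cdot 16 = 16$)
$C{\left(O,S \right)} = 288$ ($C{\left(O,S \right)} = - 9 \cdot 16 \left(-2\right) = \left(-9\right) \left(-32\right) = 288$)
$C{\left(\left(-4\right) 2,13 \right)} \left(66 + \left(\left(-155 - 19\right) + 35\right)\right) = 288 \left(66 + \left(\left(-155 - 19\right) + 35\right)\right) = 288 \left(66 + \left(-174 + 35\right)\right) = 288 \left(66 - 139\right) = 288 \left(-73\right) = -21024$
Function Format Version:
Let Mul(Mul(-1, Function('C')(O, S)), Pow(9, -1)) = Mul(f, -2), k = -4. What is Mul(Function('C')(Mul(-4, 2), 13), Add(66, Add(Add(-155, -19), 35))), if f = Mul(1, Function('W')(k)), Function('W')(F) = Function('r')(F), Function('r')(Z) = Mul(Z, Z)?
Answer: -21024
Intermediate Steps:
Function('r')(Z) = Pow(Z, 2)
Function('W')(F) = Pow(F, 2)
f = 16 (f = Mul(1, Pow(-4, 2)) = Mul(1, 16) = 16)
Function('C')(O, S) = 288 (Function('C')(O, S) = Mul(-9, Mul(16, -2)) = Mul(-9, -32) = 288)
Mul(Function('C')(Mul(-4, 2), 13), Add(66, Add(Add(-155, -19), 35))) = Mul(288, Add(66, Add(Add(-155, -19), 35))) = Mul(288, Add(66, Add(-174, 35))) = Mul(288, Add(66, -139)) = Mul(288, -73) = -21024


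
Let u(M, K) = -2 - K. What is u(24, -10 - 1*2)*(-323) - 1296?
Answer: -4526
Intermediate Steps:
u(24, -10 - 1*2)*(-323) - 1296 = (-2 - (-10 - 1*2))*(-323) - 1296 = (-2 - (-10 - 2))*(-323) - 1296 = (-2 - 1*(-12))*(-323) - 1296 = (-2 + 12)*(-323) - 1296 = 10*(-323) - 1296 = -3230 - 1296 = -4526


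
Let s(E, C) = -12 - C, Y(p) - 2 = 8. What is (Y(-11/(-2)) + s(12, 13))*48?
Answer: -720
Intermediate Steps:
Y(p) = 10 (Y(p) = 2 + 8 = 10)
(Y(-11/(-2)) + s(12, 13))*48 = (10 + (-12 - 1*13))*48 = (10 + (-12 - 13))*48 = (10 - 25)*48 = -15*48 = -720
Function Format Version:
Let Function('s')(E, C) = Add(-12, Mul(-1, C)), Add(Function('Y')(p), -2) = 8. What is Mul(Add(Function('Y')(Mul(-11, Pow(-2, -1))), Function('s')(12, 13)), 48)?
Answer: -720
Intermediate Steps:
Function('Y')(p) = 10 (Function('Y')(p) = Add(2, 8) = 10)
Mul(Add(Function('Y')(Mul(-11, Pow(-2, -1))), Function('s')(12, 13)), 48) = Mul(Add(10, Add(-12, Mul(-1, 13))), 48) = Mul(Add(10, Add(-12, -13)), 48) = Mul(Add(10, -25), 48) = Mul(-15, 48) = -720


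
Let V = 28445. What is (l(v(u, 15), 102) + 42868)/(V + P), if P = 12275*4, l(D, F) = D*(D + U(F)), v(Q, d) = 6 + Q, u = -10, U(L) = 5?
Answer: 42864/77545 ≈ 0.55276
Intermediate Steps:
l(D, F) = D*(5 + D) (l(D, F) = D*(D + 5) = D*(5 + D))
P = 49100
(l(v(u, 15), 102) + 42868)/(V + P) = ((6 - 10)*(5 + (6 - 10)) + 42868)/(28445 + 49100) = (-4*(5 - 4) + 42868)/77545 = (-4*1 + 42868)*(1/77545) = (-4 + 42868)*(1/77545) = 42864*(1/77545) = 42864/77545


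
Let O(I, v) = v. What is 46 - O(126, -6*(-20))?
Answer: -74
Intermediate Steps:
46 - O(126, -6*(-20)) = 46 - (-6)*(-20) = 46 - 1*120 = 46 - 120 = -74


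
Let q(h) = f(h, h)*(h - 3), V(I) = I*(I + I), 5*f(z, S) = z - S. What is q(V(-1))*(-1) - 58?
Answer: -58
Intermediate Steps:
f(z, S) = -S/5 + z/5 (f(z, S) = (z - S)/5 = -S/5 + z/5)
V(I) = 2*I² (V(I) = I*(2*I) = 2*I²)
q(h) = 0 (q(h) = (-h/5 + h/5)*(h - 3) = 0*(-3 + h) = 0)
q(V(-1))*(-1) - 58 = 0*(-1) - 58 = 0 - 58 = -58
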